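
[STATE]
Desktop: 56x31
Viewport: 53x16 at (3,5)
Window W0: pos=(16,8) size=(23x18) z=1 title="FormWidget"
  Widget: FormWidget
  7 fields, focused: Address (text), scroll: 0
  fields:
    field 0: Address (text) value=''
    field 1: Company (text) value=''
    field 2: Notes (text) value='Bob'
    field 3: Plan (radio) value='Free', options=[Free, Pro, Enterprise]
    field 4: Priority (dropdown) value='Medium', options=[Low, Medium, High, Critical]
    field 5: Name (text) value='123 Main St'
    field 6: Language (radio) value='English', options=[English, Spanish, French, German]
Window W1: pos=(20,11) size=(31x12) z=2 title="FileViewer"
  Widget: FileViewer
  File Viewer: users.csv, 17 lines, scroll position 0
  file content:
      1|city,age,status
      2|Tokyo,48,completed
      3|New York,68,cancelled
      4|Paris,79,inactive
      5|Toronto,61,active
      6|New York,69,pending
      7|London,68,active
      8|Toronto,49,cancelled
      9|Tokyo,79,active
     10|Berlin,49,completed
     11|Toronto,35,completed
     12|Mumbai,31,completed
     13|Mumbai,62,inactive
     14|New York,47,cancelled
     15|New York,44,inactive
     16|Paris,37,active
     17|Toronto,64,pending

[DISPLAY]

                                                     
                                                     
                                                     
             ┏━━━━━━━━━━━━━━━━━━━━━┓                 
             ┃ FormWidget          ┃                 
             ┠─────────────────────┨                 
             ┃> A┏━━━━━━━━━━━━━━━━━━━━━━━━━━━━━┓     
             ┃  C┃ FileViewer                  ┃     
             ┃  N┠─────────────────────────────┨     
             ┃  P┃city,age,status             ▲┃     
             ┃  P┃Tokyo,48,completed          █┃     
             ┃  N┃New York,68,cancelled       ░┃     
             ┃  L┃Paris,79,inactive           ░┃     
             ┃   ┃Toronto,61,active           ░┃     
             ┃   ┃New York,69,pending         ░┃     
             ┃   ┃London,68,active            ░┃     


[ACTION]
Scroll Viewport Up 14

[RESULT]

                                                     
                                                     
                                                     
                                                     
                                                     
                                                     
                                                     
                                                     
             ┏━━━━━━━━━━━━━━━━━━━━━┓                 
             ┃ FormWidget          ┃                 
             ┠─────────────────────┨                 
             ┃> A┏━━━━━━━━━━━━━━━━━━━━━━━━━━━━━┓     
             ┃  C┃ FileViewer                  ┃     
             ┃  N┠─────────────────────────────┨     
             ┃  P┃city,age,status             ▲┃     
             ┃  P┃Tokyo,48,completed          █┃     


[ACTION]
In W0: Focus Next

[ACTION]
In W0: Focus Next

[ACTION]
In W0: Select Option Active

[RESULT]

                                                     
                                                     
                                                     
                                                     
                                                     
                                                     
                                                     
                                                     
             ┏━━━━━━━━━━━━━━━━━━━━━┓                 
             ┃ FormWidget          ┃                 
             ┠─────────────────────┨                 
             ┃  A┏━━━━━━━━━━━━━━━━━━━━━━━━━━━━━┓     
             ┃  C┃ FileViewer                  ┃     
             ┃> N┠─────────────────────────────┨     
             ┃  P┃city,age,status             ▲┃     
             ┃  P┃Tokyo,48,completed          █┃     


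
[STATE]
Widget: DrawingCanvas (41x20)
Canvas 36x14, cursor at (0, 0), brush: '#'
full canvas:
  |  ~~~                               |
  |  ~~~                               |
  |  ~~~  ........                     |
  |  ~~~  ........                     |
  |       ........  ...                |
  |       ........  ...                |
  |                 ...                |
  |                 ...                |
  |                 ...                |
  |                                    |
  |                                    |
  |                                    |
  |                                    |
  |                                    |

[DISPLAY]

+ ~~~                                    
  ~~~                                    
  ~~~  ........                          
  ~~~  ........                          
       ........  ...                     
       ........  ...                     
                 ...                     
                 ...                     
                 ...                     
                                         
                                         
                                         
                                         
                                         
                                         
                                         
                                         
                                         
                                         
                                         


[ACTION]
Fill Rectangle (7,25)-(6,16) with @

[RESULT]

+ ~~~                                    
  ~~~                                    
  ~~~  ........                          
  ~~~  ........                          
       ........  ...                     
       ........  ...                     
                @@@@@@@@@@               
                @@@@@@@@@@               
                 ...                     
                                         
                                         
                                         
                                         
                                         
                                         
                                         
                                         
                                         
                                         
                                         


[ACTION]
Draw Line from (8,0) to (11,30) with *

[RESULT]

+ ~~~                                    
  ~~~                                    
  ~~~  ........                          
  ~~~  ........                          
       ........  ...                     
       ........  ...                     
                @@@@@@@@@@               
                @@@@@@@@@@               
******           ...                     
      **********                         
                **********               
                          *****          
                                         
                                         
                                         
                                         
                                         
                                         
                                         
                                         


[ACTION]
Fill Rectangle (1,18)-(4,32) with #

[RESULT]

+ ~~~                                    
  ~~~             ###############        
  ~~~  ........   ###############        
  ~~~  ........   ###############        
       ........  .###############        
       ........  ...                     
                @@@@@@@@@@               
                @@@@@@@@@@               
******           ...                     
      **********                         
                **********               
                          *****          
                                         
                                         
                                         
                                         
                                         
                                         
                                         
                                         


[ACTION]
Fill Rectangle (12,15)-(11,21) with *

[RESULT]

+ ~~~                                    
  ~~~             ###############        
  ~~~  ........   ###############        
  ~~~  ........   ###############        
       ........  .###############        
       ........  ...                     
                @@@@@@@@@@               
                @@@@@@@@@@               
******           ...                     
      **********                         
                **********               
               *******    *****          
               *******                   
                                         
                                         
                                         
                                         
                                         
                                         
                                         


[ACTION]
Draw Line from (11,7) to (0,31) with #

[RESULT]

+ ~~~                         ##         
  ~~~             ###############        
  ~~~  ........   ###############        
  ~~~  ........   ###############        
       ........  .###############        
       ........  ...##                   
                @###@@@@@@               
               ##@@@@@@@@@               
******       ##  ...                     
      *****##***                         
         ##     **********               
       ##      *******    *****          
               *******                   
                                         
                                         
                                         
                                         
                                         
                                         
                                         


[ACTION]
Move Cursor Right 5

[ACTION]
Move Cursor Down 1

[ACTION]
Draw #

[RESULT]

  ~~~                         ##         
  ~~~#            ###############        
  ~~~  ........   ###############        
  ~~~  ........   ###############        
       ........  .###############        
       ........  ...##                   
                @###@@@@@@               
               ##@@@@@@@@@               
******       ##  ...                     
      *****##***                         
         ##     **********               
       ##      *******    *****          
               *******                   
                                         
                                         
                                         
                                         
                                         
                                         
                                         


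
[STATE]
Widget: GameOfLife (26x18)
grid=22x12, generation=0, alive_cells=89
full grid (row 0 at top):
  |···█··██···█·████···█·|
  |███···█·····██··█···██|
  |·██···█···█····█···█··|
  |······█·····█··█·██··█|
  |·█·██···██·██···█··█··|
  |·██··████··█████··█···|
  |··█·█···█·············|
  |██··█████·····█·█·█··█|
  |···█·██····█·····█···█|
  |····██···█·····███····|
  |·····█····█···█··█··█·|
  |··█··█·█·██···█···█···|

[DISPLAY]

Gen: 0                    
···█··██···█·████···█·    
███···█·····██··█···██    
·██···█···█····█···█··    
······█·····█··█·██··█    
·█·██···██·██···█··█··    
·██··████··█████··█···    
··█·█···█·············    
██··█████·····█·█·█··█    
···█·██····█·····█···█    
····██···█·····███····    
·····█····█···█··█··█·    
··█··█·█·██···█···█···    
                          
                          
                          
                          
                          


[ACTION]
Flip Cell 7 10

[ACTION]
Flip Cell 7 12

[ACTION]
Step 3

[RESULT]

Gen: 3                    
·██████·······██······    
█···██··█·······█···█·    
█·····███·············    
···█········████····█·    
·······██···██···█····    
···█··█·███···█·······    
█··██····█··███·█·····    
········██·█···██·█···    
·██····███······█·██··    
·········███···██··█··    
··········██····███···    
·········███·····█····    
                          
                          
                          
                          
                          


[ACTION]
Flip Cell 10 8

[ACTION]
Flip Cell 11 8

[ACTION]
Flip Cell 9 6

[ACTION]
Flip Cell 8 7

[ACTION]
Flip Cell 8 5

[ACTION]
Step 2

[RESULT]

Gen: 5                    
·███··················    
··█·█···█······██·····    
·····██·█····█·█······    
···········██·········    
·······█··█·█··█······    
···██··██·█···········    
·····█····█·····███···    
··█·█·········█·█··█··    
··██·······█·███·█··█·    
······██···██······█··    
·······██··██··█··██··    
·······██·······███···    
                          
                          
                          
                          
                          


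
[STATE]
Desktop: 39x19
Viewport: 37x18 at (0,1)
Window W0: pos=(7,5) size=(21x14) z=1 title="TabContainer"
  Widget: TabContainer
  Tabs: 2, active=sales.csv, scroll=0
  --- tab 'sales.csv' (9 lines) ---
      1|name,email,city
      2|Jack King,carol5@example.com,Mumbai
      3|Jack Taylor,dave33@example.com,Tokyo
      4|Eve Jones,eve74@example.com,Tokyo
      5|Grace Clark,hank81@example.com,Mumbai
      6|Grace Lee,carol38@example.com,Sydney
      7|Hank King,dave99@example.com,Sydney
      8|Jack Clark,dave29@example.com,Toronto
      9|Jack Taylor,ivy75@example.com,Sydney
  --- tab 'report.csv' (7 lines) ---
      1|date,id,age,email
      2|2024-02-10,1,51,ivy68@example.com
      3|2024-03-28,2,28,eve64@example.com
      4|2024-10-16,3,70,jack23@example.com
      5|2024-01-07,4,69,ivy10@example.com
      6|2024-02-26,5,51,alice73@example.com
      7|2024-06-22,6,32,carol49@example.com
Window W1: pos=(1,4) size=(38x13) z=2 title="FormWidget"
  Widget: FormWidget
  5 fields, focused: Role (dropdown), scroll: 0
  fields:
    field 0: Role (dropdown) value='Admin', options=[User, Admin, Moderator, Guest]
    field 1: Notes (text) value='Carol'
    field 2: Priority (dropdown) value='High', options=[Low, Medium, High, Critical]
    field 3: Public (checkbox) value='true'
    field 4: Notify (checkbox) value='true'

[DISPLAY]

                                     
                                     
                                     
 ┏━━━━━━━━━━━━━━━━━━━━━━━━━━━━━━━━━━━
 ┃ FormWidget                        
 ┠───────────────────────────────────
 ┃> Role:       [Admin              ▼
 ┃  Notes:      [Carol               
 ┃  Priority:   [High               ▼
 ┃  Public:     [x]                  
 ┃  Notify:     [x]                  
 ┃                                   
 ┃                                   
 ┃                                   
 ┃                                   
 ┗━━━━━━━━━━━━━━━━━━━━━━━━━━━━━━━━━━━
       ┃Jack Clark,dave29@e┃         
       ┗━━━━━━━━━━━━━━━━━━━┛         


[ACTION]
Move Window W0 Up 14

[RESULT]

       ┃ TabContainer      ┃         
       ┠───────────────────┨         
       ┃[sales.csv]│ report┃         
 ┏━━━━━━━━━━━━━━━━━━━━━━━━━━━━━━━━━━━
 ┃ FormWidget                        
 ┠───────────────────────────────────
 ┃> Role:       [Admin              ▼
 ┃  Notes:      [Carol               
 ┃  Priority:   [High               ▼
 ┃  Public:     [x]                  
 ┃  Notify:     [x]                  
 ┃                                   
 ┃                                   
 ┃                                   
 ┃                                   
 ┗━━━━━━━━━━━━━━━━━━━━━━━━━━━━━━━━━━━
                                     
                                     


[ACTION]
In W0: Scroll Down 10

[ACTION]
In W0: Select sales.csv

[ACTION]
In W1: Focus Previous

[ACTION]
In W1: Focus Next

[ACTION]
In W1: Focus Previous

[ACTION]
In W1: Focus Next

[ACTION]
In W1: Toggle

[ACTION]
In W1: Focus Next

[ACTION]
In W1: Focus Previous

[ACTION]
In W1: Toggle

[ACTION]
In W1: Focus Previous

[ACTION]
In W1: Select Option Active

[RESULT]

       ┃ TabContainer      ┃         
       ┠───────────────────┨         
       ┃[sales.csv]│ report┃         
 ┏━━━━━━━━━━━━━━━━━━━━━━━━━━━━━━━━━━━
 ┃ FormWidget                        
 ┠───────────────────────────────────
 ┃  Role:       [Admin              ▼
 ┃  Notes:      [Carol               
 ┃  Priority:   [High               ▼
 ┃  Public:     [x]                  
 ┃> Notify:     [x]                  
 ┃                                   
 ┃                                   
 ┃                                   
 ┃                                   
 ┗━━━━━━━━━━━━━━━━━━━━━━━━━━━━━━━━━━━
                                     
                                     


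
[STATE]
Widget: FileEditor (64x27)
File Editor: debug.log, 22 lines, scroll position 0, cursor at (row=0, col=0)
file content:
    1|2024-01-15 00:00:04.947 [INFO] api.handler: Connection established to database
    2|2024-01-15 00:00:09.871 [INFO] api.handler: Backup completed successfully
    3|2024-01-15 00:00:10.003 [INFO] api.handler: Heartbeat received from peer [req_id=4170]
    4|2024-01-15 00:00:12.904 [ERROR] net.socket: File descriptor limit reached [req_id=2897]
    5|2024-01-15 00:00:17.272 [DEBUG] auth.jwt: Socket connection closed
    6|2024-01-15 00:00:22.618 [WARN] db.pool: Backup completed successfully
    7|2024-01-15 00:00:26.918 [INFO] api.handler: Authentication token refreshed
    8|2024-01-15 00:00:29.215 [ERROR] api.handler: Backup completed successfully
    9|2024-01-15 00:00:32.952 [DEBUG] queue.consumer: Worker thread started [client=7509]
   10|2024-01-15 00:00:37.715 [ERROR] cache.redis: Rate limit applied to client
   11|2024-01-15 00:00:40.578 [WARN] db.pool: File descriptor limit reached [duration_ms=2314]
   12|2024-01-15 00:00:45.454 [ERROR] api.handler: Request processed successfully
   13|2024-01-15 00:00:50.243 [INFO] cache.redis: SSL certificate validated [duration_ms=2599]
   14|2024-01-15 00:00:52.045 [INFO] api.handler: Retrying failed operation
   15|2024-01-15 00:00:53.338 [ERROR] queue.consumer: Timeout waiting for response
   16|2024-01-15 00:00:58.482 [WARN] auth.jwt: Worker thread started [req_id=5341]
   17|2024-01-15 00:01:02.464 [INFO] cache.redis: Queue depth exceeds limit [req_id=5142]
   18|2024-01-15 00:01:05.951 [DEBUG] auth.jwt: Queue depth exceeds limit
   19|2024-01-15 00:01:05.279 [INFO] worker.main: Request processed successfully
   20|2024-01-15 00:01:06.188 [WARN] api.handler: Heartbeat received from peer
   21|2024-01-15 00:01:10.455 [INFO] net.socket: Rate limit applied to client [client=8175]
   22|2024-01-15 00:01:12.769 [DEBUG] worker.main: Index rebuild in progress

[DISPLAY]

█024-01-15 00:00:04.947 [INFO] api.handler: Connection establis▲
2024-01-15 00:00:09.871 [INFO] api.handler: Backup completed su█
2024-01-15 00:00:10.003 [INFO] api.handler: Heartbeat received ░
2024-01-15 00:00:12.904 [ERROR] net.socket: File descriptor lim░
2024-01-15 00:00:17.272 [DEBUG] auth.jwt: Socket connection clo░
2024-01-15 00:00:22.618 [WARN] db.pool: Backup completed succes░
2024-01-15 00:00:26.918 [INFO] api.handler: Authentication toke░
2024-01-15 00:00:29.215 [ERROR] api.handler: Backup completed s░
2024-01-15 00:00:32.952 [DEBUG] queue.consumer: Worker thread s░
2024-01-15 00:00:37.715 [ERROR] cache.redis: Rate limit applied░
2024-01-15 00:00:40.578 [WARN] db.pool: File descriptor limit r░
2024-01-15 00:00:45.454 [ERROR] api.handler: Request processed ░
2024-01-15 00:00:50.243 [INFO] cache.redis: SSL certificate val░
2024-01-15 00:00:52.045 [INFO] api.handler: Retrying failed ope░
2024-01-15 00:00:53.338 [ERROR] queue.consumer: Timeout waiting░
2024-01-15 00:00:58.482 [WARN] auth.jwt: Worker thread started ░
2024-01-15 00:01:02.464 [INFO] cache.redis: Queue depth exceeds░
2024-01-15 00:01:05.951 [DEBUG] auth.jwt: Queue depth exceeds l░
2024-01-15 00:01:05.279 [INFO] worker.main: Request processed s░
2024-01-15 00:01:06.188 [WARN] api.handler: Heartbeat received ░
2024-01-15 00:01:10.455 [INFO] net.socket: Rate limit applied t░
2024-01-15 00:01:12.769 [DEBUG] worker.main: Index rebuild in p░
                                                               ░
                                                               ░
                                                               ░
                                                               ░
                                                               ▼


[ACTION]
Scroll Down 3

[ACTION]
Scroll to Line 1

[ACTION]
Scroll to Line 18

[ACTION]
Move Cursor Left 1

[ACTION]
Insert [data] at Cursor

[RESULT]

data█024-01-15 00:00:04.947 [INFO] api.handler: Connection esta▲
2024-01-15 00:00:09.871 [INFO] api.handler: Backup completed su█
2024-01-15 00:00:10.003 [INFO] api.handler: Heartbeat received ░
2024-01-15 00:00:12.904 [ERROR] net.socket: File descriptor lim░
2024-01-15 00:00:17.272 [DEBUG] auth.jwt: Socket connection clo░
2024-01-15 00:00:22.618 [WARN] db.pool: Backup completed succes░
2024-01-15 00:00:26.918 [INFO] api.handler: Authentication toke░
2024-01-15 00:00:29.215 [ERROR] api.handler: Backup completed s░
2024-01-15 00:00:32.952 [DEBUG] queue.consumer: Worker thread s░
2024-01-15 00:00:37.715 [ERROR] cache.redis: Rate limit applied░
2024-01-15 00:00:40.578 [WARN] db.pool: File descriptor limit r░
2024-01-15 00:00:45.454 [ERROR] api.handler: Request processed ░
2024-01-15 00:00:50.243 [INFO] cache.redis: SSL certificate val░
2024-01-15 00:00:52.045 [INFO] api.handler: Retrying failed ope░
2024-01-15 00:00:53.338 [ERROR] queue.consumer: Timeout waiting░
2024-01-15 00:00:58.482 [WARN] auth.jwt: Worker thread started ░
2024-01-15 00:01:02.464 [INFO] cache.redis: Queue depth exceeds░
2024-01-15 00:01:05.951 [DEBUG] auth.jwt: Queue depth exceeds l░
2024-01-15 00:01:05.279 [INFO] worker.main: Request processed s░
2024-01-15 00:01:06.188 [WARN] api.handler: Heartbeat received ░
2024-01-15 00:01:10.455 [INFO] net.socket: Rate limit applied t░
2024-01-15 00:01:12.769 [DEBUG] worker.main: Index rebuild in p░
                                                               ░
                                                               ░
                                                               ░
                                                               ░
                                                               ▼


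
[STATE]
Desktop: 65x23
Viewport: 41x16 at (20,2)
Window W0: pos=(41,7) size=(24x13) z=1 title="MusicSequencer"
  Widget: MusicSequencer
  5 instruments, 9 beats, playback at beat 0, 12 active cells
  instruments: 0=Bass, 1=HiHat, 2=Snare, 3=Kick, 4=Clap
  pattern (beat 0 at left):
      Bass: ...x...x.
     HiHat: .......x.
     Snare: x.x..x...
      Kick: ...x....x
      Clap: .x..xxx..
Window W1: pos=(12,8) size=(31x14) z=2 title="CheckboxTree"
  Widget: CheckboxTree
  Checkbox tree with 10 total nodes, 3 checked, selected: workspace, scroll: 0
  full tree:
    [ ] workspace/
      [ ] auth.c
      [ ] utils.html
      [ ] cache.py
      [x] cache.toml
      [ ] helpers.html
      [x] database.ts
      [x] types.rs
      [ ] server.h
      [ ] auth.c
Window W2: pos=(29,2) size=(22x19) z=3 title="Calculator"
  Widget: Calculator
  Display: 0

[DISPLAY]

         ┏━━━━━━━━━━━━━━━━━━━━┓          
         ┃ Calculator         ┃          
         ┠────────────────────┨          
         ┃                   0┃          
         ┃┌───┬───┬───┬───┐   ┃          
         ┃│ 7 │ 8 │ 9 │ ÷ │   ┃━━━━━━━━━━
━━━━━━━━━┃├───┼───┼───┼───┤   ┃uencer    
oxTree   ┃│ 4 │ 5 │ 6 │ × │   ┃──────────
─────────┃├───┼───┼───┼───┤   ┃345678    
rkspace/ ┃│ 1 │ 2 │ 3 │ - │   ┃█···█·    
auth.c   ┃├───┼───┼───┼───┤   ┃····█·    
utils.htm┃│ 0 │ . │ = │ + │   ┃··█···    
cache.py ┃├───┼───┼───┼───┤   ┃█····█    
cache.tom┃│ C │ MC│ MR│ M+│   ┃·███··    
helpers.h┃└───┴───┴───┴───┘   ┃          
database.┃                    ┃          


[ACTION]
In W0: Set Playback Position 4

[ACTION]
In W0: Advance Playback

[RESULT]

         ┏━━━━━━━━━━━━━━━━━━━━┓          
         ┃ Calculator         ┃          
         ┠────────────────────┨          
         ┃                   0┃          
         ┃┌───┬───┬───┬───┐   ┃          
         ┃│ 7 │ 8 │ 9 │ ÷ │   ┃━━━━━━━━━━
━━━━━━━━━┃├───┼───┼───┼───┤   ┃uencer    
oxTree   ┃│ 4 │ 5 │ 6 │ × │   ┃──────────
─────────┃├───┼───┼───┼───┤   ┃34▼678    
rkspace/ ┃│ 1 │ 2 │ 3 │ - │   ┃█···█·    
auth.c   ┃├───┼───┼───┼───┤   ┃····█·    
utils.htm┃│ 0 │ . │ = │ + │   ┃··█···    
cache.py ┃├───┼───┼───┼───┤   ┃█····█    
cache.tom┃│ C │ MC│ MR│ M+│   ┃·███··    
helpers.h┃└───┴───┴───┴───┘   ┃          
database.┃                    ┃          


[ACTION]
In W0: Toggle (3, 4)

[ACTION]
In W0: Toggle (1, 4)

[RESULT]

         ┏━━━━━━━━━━━━━━━━━━━━┓          
         ┃ Calculator         ┃          
         ┠────────────────────┨          
         ┃                   0┃          
         ┃┌───┬───┬───┬───┐   ┃          
         ┃│ 7 │ 8 │ 9 │ ÷ │   ┃━━━━━━━━━━
━━━━━━━━━┃├───┼───┼───┼───┤   ┃uencer    
oxTree   ┃│ 4 │ 5 │ 6 │ × │   ┃──────────
─────────┃├───┼───┼───┼───┤   ┃34▼678    
rkspace/ ┃│ 1 │ 2 │ 3 │ - │   ┃█···█·    
auth.c   ┃├───┼───┼───┼───┤   ┃·█··█·    
utils.htm┃│ 0 │ . │ = │ + │   ┃··█···    
cache.py ┃├───┼───┼───┼───┤   ┃██···█    
cache.tom┃│ C │ MC│ MR│ M+│   ┃·███··    
helpers.h┃└───┴───┴───┴───┘   ┃          
database.┃                    ┃          


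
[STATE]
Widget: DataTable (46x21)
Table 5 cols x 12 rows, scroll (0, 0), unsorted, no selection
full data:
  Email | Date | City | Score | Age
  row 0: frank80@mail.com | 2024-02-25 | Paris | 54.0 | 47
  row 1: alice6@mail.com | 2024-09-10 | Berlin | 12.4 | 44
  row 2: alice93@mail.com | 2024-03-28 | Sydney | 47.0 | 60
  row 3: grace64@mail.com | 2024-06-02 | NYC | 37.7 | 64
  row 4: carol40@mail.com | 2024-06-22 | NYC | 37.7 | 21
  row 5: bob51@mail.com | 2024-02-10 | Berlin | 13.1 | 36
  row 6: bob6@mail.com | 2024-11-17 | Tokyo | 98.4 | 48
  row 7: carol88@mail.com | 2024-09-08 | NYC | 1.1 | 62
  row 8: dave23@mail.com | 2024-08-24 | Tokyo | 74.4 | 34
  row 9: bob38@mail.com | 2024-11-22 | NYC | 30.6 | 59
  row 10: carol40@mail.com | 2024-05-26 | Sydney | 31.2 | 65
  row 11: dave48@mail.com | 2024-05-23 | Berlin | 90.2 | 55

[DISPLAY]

Email           │Date      │City  │Score│Age  
────────────────┼──────────┼──────┼─────┼───  
frank80@mail.com│2024-02-25│Paris │54.0 │47   
alice6@mail.com │2024-09-10│Berlin│12.4 │44   
alice93@mail.com│2024-03-28│Sydney│47.0 │60   
grace64@mail.com│2024-06-02│NYC   │37.7 │64   
carol40@mail.com│2024-06-22│NYC   │37.7 │21   
bob51@mail.com  │2024-02-10│Berlin│13.1 │36   
bob6@mail.com   │2024-11-17│Tokyo │98.4 │48   
carol88@mail.com│2024-09-08│NYC   │1.1  │62   
dave23@mail.com │2024-08-24│Tokyo │74.4 │34   
bob38@mail.com  │2024-11-22│NYC   │30.6 │59   
carol40@mail.com│2024-05-26│Sydney│31.2 │65   
dave48@mail.com │2024-05-23│Berlin│90.2 │55   
                                              
                                              
                                              
                                              
                                              
                                              
                                              


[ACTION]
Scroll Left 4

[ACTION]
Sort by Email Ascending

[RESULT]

Email          ▲│Date      │City  │Score│Age  
────────────────┼──────────┼──────┼─────┼───  
alice6@mail.com │2024-09-10│Berlin│12.4 │44   
alice93@mail.com│2024-03-28│Sydney│47.0 │60   
bob38@mail.com  │2024-11-22│NYC   │30.6 │59   
bob51@mail.com  │2024-02-10│Berlin│13.1 │36   
bob6@mail.com   │2024-11-17│Tokyo │98.4 │48   
carol40@mail.com│2024-06-22│NYC   │37.7 │21   
carol40@mail.com│2024-05-26│Sydney│31.2 │65   
carol88@mail.com│2024-09-08│NYC   │1.1  │62   
dave23@mail.com │2024-08-24│Tokyo │74.4 │34   
dave48@mail.com │2024-05-23│Berlin│90.2 │55   
frank80@mail.com│2024-02-25│Paris │54.0 │47   
grace64@mail.com│2024-06-02│NYC   │37.7 │64   
                                              
                                              
                                              
                                              
                                              
                                              
                                              


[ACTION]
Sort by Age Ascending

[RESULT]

Email           │Date      │City  │Score│Ag▲  
────────────────┼──────────┼──────┼─────┼───  
carol40@mail.com│2024-06-22│NYC   │37.7 │21   
dave23@mail.com │2024-08-24│Tokyo │74.4 │34   
bob51@mail.com  │2024-02-10│Berlin│13.1 │36   
alice6@mail.com │2024-09-10│Berlin│12.4 │44   
frank80@mail.com│2024-02-25│Paris │54.0 │47   
bob6@mail.com   │2024-11-17│Tokyo │98.4 │48   
dave48@mail.com │2024-05-23│Berlin│90.2 │55   
bob38@mail.com  │2024-11-22│NYC   │30.6 │59   
alice93@mail.com│2024-03-28│Sydney│47.0 │60   
carol88@mail.com│2024-09-08│NYC   │1.1  │62   
grace64@mail.com│2024-06-02│NYC   │37.7 │64   
carol40@mail.com│2024-05-26│Sydney│31.2 │65   
                                              
                                              
                                              
                                              
                                              
                                              
                                              


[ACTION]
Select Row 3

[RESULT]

Email           │Date      │City  │Score│Ag▲  
────────────────┼──────────┼──────┼─────┼───  
carol40@mail.com│2024-06-22│NYC   │37.7 │21   
dave23@mail.com │2024-08-24│Tokyo │74.4 │34   
bob51@mail.com  │2024-02-10│Berlin│13.1 │36   
>lice6@mail.com │2024-09-10│Berlin│12.4 │44   
frank80@mail.com│2024-02-25│Paris │54.0 │47   
bob6@mail.com   │2024-11-17│Tokyo │98.4 │48   
dave48@mail.com │2024-05-23│Berlin│90.2 │55   
bob38@mail.com  │2024-11-22│NYC   │30.6 │59   
alice93@mail.com│2024-03-28│Sydney│47.0 │60   
carol88@mail.com│2024-09-08│NYC   │1.1  │62   
grace64@mail.com│2024-06-02│NYC   │37.7 │64   
carol40@mail.com│2024-05-26│Sydney│31.2 │65   
                                              
                                              
                                              
                                              
                                              
                                              
                                              


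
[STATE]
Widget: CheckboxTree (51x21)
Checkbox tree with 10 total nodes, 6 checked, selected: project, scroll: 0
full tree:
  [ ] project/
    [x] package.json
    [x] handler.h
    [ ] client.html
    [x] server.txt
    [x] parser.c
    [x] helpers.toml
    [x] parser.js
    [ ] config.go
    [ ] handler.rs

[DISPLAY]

>[-] project/                                      
   [x] package.json                                
   [x] handler.h                                   
   [ ] client.html                                 
   [x] server.txt                                  
   [x] parser.c                                    
   [x] helpers.toml                                
   [x] parser.js                                   
   [ ] config.go                                   
   [ ] handler.rs                                  
                                                   
                                                   
                                                   
                                                   
                                                   
                                                   
                                                   
                                                   
                                                   
                                                   
                                                   


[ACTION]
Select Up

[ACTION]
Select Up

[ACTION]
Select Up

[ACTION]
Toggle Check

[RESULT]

>[x] project/                                      
   [x] package.json                                
   [x] handler.h                                   
   [x] client.html                                 
   [x] server.txt                                  
   [x] parser.c                                    
   [x] helpers.toml                                
   [x] parser.js                                   
   [x] config.go                                   
   [x] handler.rs                                  
                                                   
                                                   
                                                   
                                                   
                                                   
                                                   
                                                   
                                                   
                                                   
                                                   
                                                   


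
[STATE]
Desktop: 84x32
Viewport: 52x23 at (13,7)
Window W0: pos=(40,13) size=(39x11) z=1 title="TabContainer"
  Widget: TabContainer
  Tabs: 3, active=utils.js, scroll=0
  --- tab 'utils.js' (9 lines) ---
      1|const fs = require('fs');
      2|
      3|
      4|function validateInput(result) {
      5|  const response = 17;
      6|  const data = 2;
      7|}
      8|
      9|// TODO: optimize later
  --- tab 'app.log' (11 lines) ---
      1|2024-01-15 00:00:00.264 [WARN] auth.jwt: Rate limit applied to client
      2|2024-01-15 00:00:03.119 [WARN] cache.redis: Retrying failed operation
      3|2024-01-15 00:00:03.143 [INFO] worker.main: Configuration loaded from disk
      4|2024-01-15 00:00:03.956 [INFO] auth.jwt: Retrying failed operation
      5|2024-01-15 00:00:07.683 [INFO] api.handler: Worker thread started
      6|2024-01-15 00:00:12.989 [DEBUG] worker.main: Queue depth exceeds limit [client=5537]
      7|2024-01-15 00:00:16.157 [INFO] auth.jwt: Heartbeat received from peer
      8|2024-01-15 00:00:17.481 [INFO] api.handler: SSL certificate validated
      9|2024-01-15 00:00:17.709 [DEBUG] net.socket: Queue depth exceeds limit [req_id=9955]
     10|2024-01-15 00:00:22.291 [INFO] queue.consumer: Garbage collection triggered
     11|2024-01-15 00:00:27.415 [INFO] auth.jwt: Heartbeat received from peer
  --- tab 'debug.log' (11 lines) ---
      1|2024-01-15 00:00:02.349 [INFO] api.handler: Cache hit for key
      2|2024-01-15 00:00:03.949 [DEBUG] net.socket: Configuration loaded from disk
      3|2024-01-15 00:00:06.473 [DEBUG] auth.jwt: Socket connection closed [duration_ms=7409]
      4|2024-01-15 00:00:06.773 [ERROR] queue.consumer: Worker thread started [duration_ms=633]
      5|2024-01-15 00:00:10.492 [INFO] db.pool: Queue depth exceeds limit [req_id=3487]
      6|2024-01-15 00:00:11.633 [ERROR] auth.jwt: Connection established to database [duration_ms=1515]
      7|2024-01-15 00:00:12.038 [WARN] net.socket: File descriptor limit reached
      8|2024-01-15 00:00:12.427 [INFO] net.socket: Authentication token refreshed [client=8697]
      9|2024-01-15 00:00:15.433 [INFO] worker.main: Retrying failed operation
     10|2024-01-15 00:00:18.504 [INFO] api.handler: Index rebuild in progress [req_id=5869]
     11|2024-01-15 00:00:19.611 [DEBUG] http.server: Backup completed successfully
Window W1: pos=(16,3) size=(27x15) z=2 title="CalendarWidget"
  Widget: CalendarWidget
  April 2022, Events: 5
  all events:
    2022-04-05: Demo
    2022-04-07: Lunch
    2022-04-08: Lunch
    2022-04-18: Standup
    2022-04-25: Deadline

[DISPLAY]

   ┃Mo Tu We Th Fr Sa Su     ┃                      
   ┃             1  2  3     ┃                      
   ┃ 4  5*  6  7*  8*  9 10  ┃                      
   ┃11 12 13 14 15 16 17     ┃                      
   ┃18* 19 20 21 22 23 24    ┃                      
   ┃25* 26 27 28 29 30       ┃                      
   ┃                         ┃━━━━━━━━━━━━━━━━━━━━━━
   ┃                         ┃abContainer           
   ┃                         ┃──────────────────────
   ┃                         ┃tils.js]│ app.log │ de
   ┗━━━━━━━━━━━━━━━━━━━━━━━━━┛──────────────────────
                           ┃const fs = require('fs')
                           ┃                        
                           ┃                        
                           ┃function validateInput(r
                           ┃  const response = 17;  
                           ┗━━━━━━━━━━━━━━━━━━━━━━━━
                                                    
                                                    
                                                    
                                                    
                                                    
                                                    


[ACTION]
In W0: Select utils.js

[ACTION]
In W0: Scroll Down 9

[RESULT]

   ┃Mo Tu We Th Fr Sa Su     ┃                      
   ┃             1  2  3     ┃                      
   ┃ 4  5*  6  7*  8*  9 10  ┃                      
   ┃11 12 13 14 15 16 17     ┃                      
   ┃18* 19 20 21 22 23 24    ┃                      
   ┃25* 26 27 28 29 30       ┃                      
   ┃                         ┃━━━━━━━━━━━━━━━━━━━━━━
   ┃                         ┃abContainer           
   ┃                         ┃──────────────────────
   ┃                         ┃tils.js]│ app.log │ de
   ┗━━━━━━━━━━━━━━━━━━━━━━━━━┛──────────────────────
                           ┃// TODO: optimize later 
                           ┃                        
                           ┃                        
                           ┃                        
                           ┃                        
                           ┗━━━━━━━━━━━━━━━━━━━━━━━━
                                                    
                                                    
                                                    
                                                    
                                                    
                                                    
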